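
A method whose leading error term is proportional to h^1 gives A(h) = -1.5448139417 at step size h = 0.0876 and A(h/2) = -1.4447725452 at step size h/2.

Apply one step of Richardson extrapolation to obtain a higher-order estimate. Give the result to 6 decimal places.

-1.344731

r = 1: numerator weight 2, denominator 1.
Difference of the inputs: -1.4447725452 − (-1.5448139417) = 0.1000413965
Correction (A(h/2) − A(h))/(2 − 1) = 0.1000413965/1 = 0.1000413965
R = -1.4447725452 + 0.1000413965 = -1.3447311487
Gap between inputs: 1.000e-01; correction applied: +0.1000413965.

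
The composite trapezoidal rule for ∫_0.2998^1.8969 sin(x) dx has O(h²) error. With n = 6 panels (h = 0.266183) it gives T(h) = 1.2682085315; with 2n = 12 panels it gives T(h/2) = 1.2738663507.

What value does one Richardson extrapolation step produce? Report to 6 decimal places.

Error is O(h^2); halving h shrinks it by 2^2 = 4.
2^2·A(h/2) = 5.0954654028; minus A(h) gives 3.8272568713.
Denominator 4 − 1 = 3.
R = 3.8272568713/3 = 1.2757522904

1.275752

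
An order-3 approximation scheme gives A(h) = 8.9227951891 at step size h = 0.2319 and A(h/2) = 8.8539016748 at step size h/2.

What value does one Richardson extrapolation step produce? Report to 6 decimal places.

With r = 3 the leading error scales as h^3, so the weight is 2^3 = 8.
2^3 × A(h/2) = 70.8312133984; minus A(h) gives 61.9084182093.
Denominator 8 − 1 = 7.
So the Richardson estimate is 8.8440597442.
Correction |R − A(h/2)| = 9.842e-03; gap |A(h/2) − A(h)| = 6.889e-02.

8.844060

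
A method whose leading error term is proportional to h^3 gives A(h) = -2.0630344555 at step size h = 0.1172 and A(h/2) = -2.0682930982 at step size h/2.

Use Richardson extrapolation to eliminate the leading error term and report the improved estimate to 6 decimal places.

Leading term ∝ h^3; use weight 8 = 2^3.
Top: 8(-2.0682930982) − (-2.0630344555) = -14.4833103301
Denominator 8 − 1 = 7.
R = (-14.4833103301)/7 = -2.0690443329
Gap between inputs: 5.259e-03; correction applied: −0.0007512347.

-2.069044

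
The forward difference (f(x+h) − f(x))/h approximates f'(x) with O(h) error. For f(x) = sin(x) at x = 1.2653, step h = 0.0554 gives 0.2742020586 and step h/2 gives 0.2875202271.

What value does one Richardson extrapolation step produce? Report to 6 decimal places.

0.300838

Order 1 gives 2^r = 2 and 2^r − 1 = 1.
2×0.2875202271 − 0.2742020586 = 0.3008383956
0.3008383956 ÷ 1 = 0.3008383956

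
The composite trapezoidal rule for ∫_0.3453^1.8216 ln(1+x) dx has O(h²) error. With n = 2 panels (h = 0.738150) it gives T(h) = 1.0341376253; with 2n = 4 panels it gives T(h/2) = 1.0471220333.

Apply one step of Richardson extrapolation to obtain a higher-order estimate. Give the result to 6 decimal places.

1.051450

With r = 2 the leading error scales as h^2, so the weight is 2^2 = 4.
2^2×A(h/2) = 4.1884881332; minus A(h) gives 3.1543505079.
(4×1.0471220333 − 1.0341376253)/(4 − 1) = 1.0514501693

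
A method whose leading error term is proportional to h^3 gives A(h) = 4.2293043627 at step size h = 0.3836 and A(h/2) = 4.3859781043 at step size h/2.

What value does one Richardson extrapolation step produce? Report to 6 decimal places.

r = 3, so 2^r = 8.
2^3×A(h/2) = 35.0878248344; minus A(h) gives 30.8585204717.
Divide by 2^3 − 1 = 7.
So the Richardson estimate is 4.4083600674.
Correction |R − A(h/2)| = 2.238e-02; gap |A(h/2) − A(h)| = 1.567e-01.

4.408360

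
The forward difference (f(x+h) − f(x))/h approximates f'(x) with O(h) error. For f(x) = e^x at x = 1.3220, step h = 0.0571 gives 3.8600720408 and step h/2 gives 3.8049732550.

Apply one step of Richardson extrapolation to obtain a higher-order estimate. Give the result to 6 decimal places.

Method order is 1; weight 2^1 = 2.
2·3.8049732550 − 3.8600720408 = 3.7498744692
R = 3.7498744692/1 = 3.7498744692

3.749874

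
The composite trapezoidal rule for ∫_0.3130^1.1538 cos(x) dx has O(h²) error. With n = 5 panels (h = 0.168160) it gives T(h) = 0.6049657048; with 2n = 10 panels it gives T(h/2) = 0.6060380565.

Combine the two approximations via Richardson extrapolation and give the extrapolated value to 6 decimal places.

Leading term ∝ h^2; use weight 4 = 2^2.
4×0.6060380565 = 2.4241522260; subtract 0.6049657048 → 1.8191865212
(4×0.6060380565 − 0.6049657048)/(4 − 1) = 0.6063955071
Shift from A(h/2): +0.0003574506.

0.606396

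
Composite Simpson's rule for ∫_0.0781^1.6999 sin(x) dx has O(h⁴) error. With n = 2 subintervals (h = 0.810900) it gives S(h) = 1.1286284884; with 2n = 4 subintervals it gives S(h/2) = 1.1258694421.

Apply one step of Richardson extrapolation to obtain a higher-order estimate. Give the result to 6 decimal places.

Leading term ∝ h^4; use weight 16 = 2^4.
16 × 1.1258694421 = 18.0139110736; subtract 1.1286284884 → 16.8852825852
(16 × 1.1258694421 − 1.1286284884)/(16 − 1) = 1.1256855057

1.125686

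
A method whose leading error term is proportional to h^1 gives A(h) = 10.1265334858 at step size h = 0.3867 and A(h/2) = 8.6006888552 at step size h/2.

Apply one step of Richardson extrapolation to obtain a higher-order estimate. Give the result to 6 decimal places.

With r = 1 the leading error scales as h^1, so the weight is 2^1 = 2.
2 × 8.6006888552 − 10.1265334858 = 7.0748442246
Divide by 2^1 − 1 = 1.
(2 × 8.6006888552 − 10.1265334858)/(2 − 1) = 7.0748442246
Gap between inputs: 1.526e+00; correction applied: −1.5258446306.

7.074844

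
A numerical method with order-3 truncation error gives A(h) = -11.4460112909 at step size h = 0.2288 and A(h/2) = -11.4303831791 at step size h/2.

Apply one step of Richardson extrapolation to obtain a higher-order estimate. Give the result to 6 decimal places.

-11.428151

The method has order 3: 2^3 = 8.
8*(-11.4303831791) = -91.4430654328; subtract (-11.4460112909) → -79.9970541419
Denominator 8 − 1 = 7.
Result: -11.4281505917
Gap between inputs: 1.563e-02; correction applied: +0.0022325874.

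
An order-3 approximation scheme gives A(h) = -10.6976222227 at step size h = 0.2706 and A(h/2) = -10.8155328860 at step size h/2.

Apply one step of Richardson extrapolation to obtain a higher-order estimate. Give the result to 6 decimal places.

r = 3: numerator weight 8, denominator 7.
Top: 8(-10.8155328860) − (-10.6976222227) = -75.8266408653
R = (-75.8266408653)/7 = -10.8323772665
Correction |R − A(h/2)| = 1.684e-02; gap |A(h/2) − A(h)| = 1.179e-01.

-10.832377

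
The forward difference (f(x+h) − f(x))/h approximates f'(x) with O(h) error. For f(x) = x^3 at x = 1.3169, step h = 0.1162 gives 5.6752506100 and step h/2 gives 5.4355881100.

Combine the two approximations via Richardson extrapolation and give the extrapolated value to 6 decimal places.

With r = 1 the leading error scales as h^1, so the weight is 2^1 = 2.
Numerator 2×A(h/2) − A(h) = 2×5.4355881100 − 5.6752506100 = 5.1959256100
Extrapolated: 5.1959256100 / 1 = 5.1959256100
Correction |R − A(h/2)| = 2.397e-01; gap |A(h/2) − A(h)| = 2.397e-01.

5.195926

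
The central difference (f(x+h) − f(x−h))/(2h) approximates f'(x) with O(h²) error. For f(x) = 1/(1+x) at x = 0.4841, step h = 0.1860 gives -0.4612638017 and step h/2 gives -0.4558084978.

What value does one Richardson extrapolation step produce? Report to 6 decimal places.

Error is O(h^2); halving h shrinks it by 2^2 = 4.
A(h/2) − A(h) = -0.4558084978 − (-0.4612638017) = 0.0054553039
Correction (A(h/2) − A(h))/(4 − 1) = 0.0054553039/3 = 0.0018184346
R = -0.4558084978 + 0.0018184346 = -0.4539900632
Shift from A(h/2): +0.0018184346.

-0.453990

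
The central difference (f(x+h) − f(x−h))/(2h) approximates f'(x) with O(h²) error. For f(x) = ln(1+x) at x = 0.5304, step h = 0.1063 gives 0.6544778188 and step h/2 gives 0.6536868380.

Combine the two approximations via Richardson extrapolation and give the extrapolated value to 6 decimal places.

With r = 2 the leading error scales as h^2, so the weight is 2^2 = 4.
Top: 4(0.6536868380) − (0.6544778188) = 1.9602695332
Denominator 4 − 1 = 3.
Extrapolated: 1.9602695332 / 3 = 0.6534231777
Correction |R − A(h/2)| = 2.637e-04; gap |A(h/2) − A(h)| = 7.910e-04.

0.653423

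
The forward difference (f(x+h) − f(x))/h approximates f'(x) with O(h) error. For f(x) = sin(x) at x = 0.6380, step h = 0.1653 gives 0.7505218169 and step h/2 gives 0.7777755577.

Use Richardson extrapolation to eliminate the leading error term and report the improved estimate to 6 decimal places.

Error is O(h^1); halving h shrinks it by 2^1 = 2.
2*0.7777755577 = 1.5555511154; subtract 0.7505218169 → 0.8050292985
Divide by 2^1 − 1 = 1.
So the Richardson estimate is 0.8050292985.
Gap between inputs: 2.725e-02; correction applied: +0.0272537408.

0.805029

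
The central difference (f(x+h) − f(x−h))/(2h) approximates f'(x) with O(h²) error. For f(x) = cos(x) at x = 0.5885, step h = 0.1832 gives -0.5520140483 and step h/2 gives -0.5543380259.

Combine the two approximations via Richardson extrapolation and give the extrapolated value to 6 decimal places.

-0.555113

r = 2: numerator weight 4, denominator 3.
4*(-0.5543380259) = -2.2173521036; (-2.2173521036) − (-0.5520140483) = -1.6653380553
Denominator 4 − 1 = 3.
(-1.6653380553) ÷ 3 = -0.5551126851
Shift from A(h/2): −0.0007746592.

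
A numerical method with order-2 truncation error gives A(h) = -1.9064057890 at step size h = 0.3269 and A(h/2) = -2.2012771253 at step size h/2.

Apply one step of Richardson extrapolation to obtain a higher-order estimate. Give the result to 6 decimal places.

-2.299568

Order 2 gives 2^r = 4 and 2^r − 1 = 3.
Weighted: (-8.8051085012) − (-1.9064057890) = -6.8987027122
(-6.8987027122) ÷ 3 = -2.2995675707
Gap between inputs: 2.949e-01; correction applied: −0.0982904454.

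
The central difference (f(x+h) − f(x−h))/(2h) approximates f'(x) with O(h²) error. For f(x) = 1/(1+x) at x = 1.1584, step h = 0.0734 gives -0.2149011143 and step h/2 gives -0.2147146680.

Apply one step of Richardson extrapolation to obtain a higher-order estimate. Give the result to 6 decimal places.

-0.214653

The method has order 2: 2^2 = 4.
2^2 × A(h/2) = -0.8588586720; minus A(h) gives -0.6439575577.
(4 × (-0.2147146680) − (-0.2149011143))/(4 − 1) = -0.2146525192
Gap between inputs: 1.864e-04; correction applied: +0.0000621488.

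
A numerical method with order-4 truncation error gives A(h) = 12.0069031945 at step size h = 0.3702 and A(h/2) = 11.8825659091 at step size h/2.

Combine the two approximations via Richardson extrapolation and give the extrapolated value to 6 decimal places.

11.874277

The method has order 4: 2^4 = 16.
2^4*A(h/2) = 190.1210545456; minus A(h) gives 178.1141513511.
Denominator 16 − 1 = 15.
R = 178.1141513511/15 = 11.8742767567
Gap between inputs: 1.243e-01; correction applied: −0.0082891524.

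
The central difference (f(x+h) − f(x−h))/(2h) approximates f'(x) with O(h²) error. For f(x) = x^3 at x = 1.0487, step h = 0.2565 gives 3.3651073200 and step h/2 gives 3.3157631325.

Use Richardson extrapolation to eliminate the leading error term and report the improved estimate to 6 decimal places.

3.299315

Leading term ∝ h^2; use weight 4 = 2^2.
Difference of the inputs: 3.3157631325 − 3.3651073200 = -0.0493441875
Divide by 2^2 − 1 = 3: (-0.0493441875)/3 = -0.0164480625
R = A(h/2) + (A(h/2) − A(h))/3 = 3.3157631325 − 0.0164480625 = 3.2993150700
Shift from A(h/2): −0.0164480625.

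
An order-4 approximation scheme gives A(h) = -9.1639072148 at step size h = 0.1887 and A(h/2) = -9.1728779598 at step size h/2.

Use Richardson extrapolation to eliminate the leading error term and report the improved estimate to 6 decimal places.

r = 4: numerator weight 16, denominator 15.
Numerator 16*A(h/2) − A(h) = 16*(-9.1728779598) − (-9.1639072148) = -137.6021401420
Denominator 16 − 1 = 15.
R = (-137.6021401420)/15 = -9.1734760095

-9.173476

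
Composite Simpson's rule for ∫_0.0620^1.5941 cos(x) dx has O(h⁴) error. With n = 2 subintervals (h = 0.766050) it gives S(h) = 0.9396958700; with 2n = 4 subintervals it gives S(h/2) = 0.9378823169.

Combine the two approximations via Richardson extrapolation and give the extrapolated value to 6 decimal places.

0.937761

r = 4: numerator weight 16, denominator 15.
Numerator 16*A(h/2) − A(h) = 16*0.9378823169 − 0.9396958700 = 14.0664212004
(16*0.9378823169 − 0.9396958700)/(16 − 1) = 0.9377614134
Gap between inputs: 1.814e-03; correction applied: −0.0001209035.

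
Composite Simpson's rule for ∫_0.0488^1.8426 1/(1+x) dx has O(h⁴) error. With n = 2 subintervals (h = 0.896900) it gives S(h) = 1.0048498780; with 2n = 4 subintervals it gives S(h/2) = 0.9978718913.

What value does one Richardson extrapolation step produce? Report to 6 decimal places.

Error is O(h^4); halving h shrinks it by 2^4 = 16.
Top: 16(0.9978718913) − (1.0048498780) = 14.9611003828
R = 14.9611003828/15 = 0.9974066922

0.997407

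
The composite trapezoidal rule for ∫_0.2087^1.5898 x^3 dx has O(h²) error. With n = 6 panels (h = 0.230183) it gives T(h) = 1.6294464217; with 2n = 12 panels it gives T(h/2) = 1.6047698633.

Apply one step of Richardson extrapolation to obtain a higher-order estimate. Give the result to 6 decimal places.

1.596544

Error is O(h^2); halving h shrinks it by 2^2 = 4.
A(h/2) − A(h) = 1.6047698633 − 1.6294464217 = -0.0246765584
Correction (A(h/2) − A(h))/(4 − 1) = (-0.0246765584)/3 = -0.0082255195
R = 1.6047698633 − 0.0082255195 = 1.5965443438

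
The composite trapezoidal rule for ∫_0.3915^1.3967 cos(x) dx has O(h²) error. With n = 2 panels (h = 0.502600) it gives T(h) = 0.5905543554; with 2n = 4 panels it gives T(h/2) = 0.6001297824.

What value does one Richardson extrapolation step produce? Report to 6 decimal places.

0.603322

Leading term ∝ h^2; use weight 4 = 2^2.
4·0.6001297824 = 2.4005191296; 2.4005191296 − 0.5905543554 = 1.8099647742
Divide by 2^2 − 1 = 3.
(4·0.6001297824 − 0.5905543554)/(4 − 1) = 0.6033215914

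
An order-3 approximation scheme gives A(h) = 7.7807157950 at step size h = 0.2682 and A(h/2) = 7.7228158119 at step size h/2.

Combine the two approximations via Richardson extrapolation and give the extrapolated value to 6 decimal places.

With r = 3 the leading error scales as h^3, so the weight is 2^3 = 8.
Difference of the inputs: 7.7228158119 − 7.7807157950 = -0.0578999831
Divide by 2^3 − 1 = 7: (-0.0578999831)/7 = -0.0082714262
R = 7.7228158119 − 0.0082714262 = 7.7145443857
Gap between inputs: 5.790e-02; correction applied: −0.0082714262.

7.714544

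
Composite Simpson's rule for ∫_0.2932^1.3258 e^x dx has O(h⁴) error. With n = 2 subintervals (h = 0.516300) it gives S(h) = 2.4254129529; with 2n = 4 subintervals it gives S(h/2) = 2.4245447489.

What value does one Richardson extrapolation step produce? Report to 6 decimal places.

2.424487

Leading term ∝ h^4; use weight 16 = 2^4.
2^4 × A(h/2) = 38.7927159824; minus A(h) gives 36.3673030295.
Extrapolated: 36.3673030295 / 15 = 2.4244868686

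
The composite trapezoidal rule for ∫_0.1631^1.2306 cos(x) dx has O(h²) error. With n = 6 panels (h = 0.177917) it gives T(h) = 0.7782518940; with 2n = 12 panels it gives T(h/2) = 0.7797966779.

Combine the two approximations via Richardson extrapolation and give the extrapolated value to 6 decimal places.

The method has order 2: 2^2 = 4.
A(h/2) − A(h) = 0.7797966779 − 0.7782518940 = 0.0015447839
Divide by 2^2 − 1 = 3: 0.0015447839/3 = 0.0005149280
R = A(h/2) + (A(h/2) − A(h))/3 = 0.7797966779 + 0.0005149280 = 0.7803116059
Correction |R − A(h/2)| = 5.149e-04; gap |A(h/2) − A(h)| = 1.545e-03.

0.780312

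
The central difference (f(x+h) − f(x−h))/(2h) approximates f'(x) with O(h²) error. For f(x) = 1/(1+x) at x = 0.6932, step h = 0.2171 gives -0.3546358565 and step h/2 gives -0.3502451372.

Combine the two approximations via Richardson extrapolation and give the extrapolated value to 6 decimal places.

With r = 2 the leading error scales as h^2, so the weight is 2^2 = 4.
Numerator 4·A(h/2) − A(h) = 4·(-0.3502451372) − (-0.3546358565) = -1.0463446923
(-1.0463446923) ÷ 3 = -0.3487815641
Correction |R − A(h/2)| = 1.464e-03; gap |A(h/2) − A(h)| = 4.391e-03.

-0.348782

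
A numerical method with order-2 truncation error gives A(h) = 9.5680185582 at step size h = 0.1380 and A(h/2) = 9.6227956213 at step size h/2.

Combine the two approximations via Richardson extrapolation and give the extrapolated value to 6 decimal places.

With r = 2 the leading error scales as h^2, so the weight is 2^2 = 4.
4 × 9.6227956213 = 38.4911824852; subtract 9.5680185582 → 28.9231639270
R = 28.9231639270/3 = 9.6410546423
Correction |R − A(h/2)| = 1.826e-02; gap |A(h/2) − A(h)| = 5.478e-02.

9.641055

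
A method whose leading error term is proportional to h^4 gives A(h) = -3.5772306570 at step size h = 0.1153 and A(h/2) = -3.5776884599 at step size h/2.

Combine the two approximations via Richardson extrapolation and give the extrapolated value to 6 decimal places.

-3.577719

Order 4 gives 2^r = 16 and 2^r − 1 = 15.
Difference of the inputs: -3.5776884599 − (-3.5772306570) = -0.0004578029
Correction (A(h/2) − A(h))/(16 − 1) = (-0.0004578029)/15 = -0.0000305202
R = A(h/2) + (A(h/2) − A(h))/15 = -3.5776884599 − 0.0000305202 = -3.5777189801
Shift from A(h/2): −0.0000305202.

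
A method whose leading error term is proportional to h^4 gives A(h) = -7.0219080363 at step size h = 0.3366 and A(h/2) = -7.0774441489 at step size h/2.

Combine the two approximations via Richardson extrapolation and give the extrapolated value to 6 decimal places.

Error is O(h^4); halving h shrinks it by 2^4 = 16.
2^4×A(h/2) = -113.2391063824; minus A(h) gives -106.2171983461.
Extrapolated: (-106.2171983461) / 15 = -7.0811465564

-7.081147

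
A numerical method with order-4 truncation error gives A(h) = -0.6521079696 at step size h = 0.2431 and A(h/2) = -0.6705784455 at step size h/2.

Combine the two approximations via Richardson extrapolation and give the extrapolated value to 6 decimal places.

Error is O(h^4); halving h shrinks it by 2^4 = 16.
16·(-0.6705784455) = -10.7292551280; subtract (-0.6521079696) → -10.0771471584
Extrapolated: (-10.0771471584) / 15 = -0.6718098106
Gap between inputs: 1.847e-02; correction applied: −0.0012313651.

-0.671810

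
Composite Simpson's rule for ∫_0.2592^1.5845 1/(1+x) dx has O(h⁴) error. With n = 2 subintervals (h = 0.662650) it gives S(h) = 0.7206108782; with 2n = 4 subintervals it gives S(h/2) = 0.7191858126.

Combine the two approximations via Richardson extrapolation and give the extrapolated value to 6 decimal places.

0.719091

The method has order 4: 2^4 = 16.
Weighted: 11.5069730016 − 0.7206108782 = 10.7863621234
10.7863621234 ÷ 15 = 0.7190908082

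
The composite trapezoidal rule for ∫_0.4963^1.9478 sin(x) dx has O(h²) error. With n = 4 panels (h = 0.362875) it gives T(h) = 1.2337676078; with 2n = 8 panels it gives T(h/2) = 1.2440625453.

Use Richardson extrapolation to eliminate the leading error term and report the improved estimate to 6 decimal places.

Error is O(h^2); halving h shrinks it by 2^2 = 4.
Numerator 4·A(h/2) − A(h) = 4·1.2440625453 − 1.2337676078 = 3.7424825734
Denominator 4 − 1 = 3.
3.7424825734 ÷ 3 = 1.2474941911
Gap between inputs: 1.029e-02; correction applied: +0.0034316458.

1.247494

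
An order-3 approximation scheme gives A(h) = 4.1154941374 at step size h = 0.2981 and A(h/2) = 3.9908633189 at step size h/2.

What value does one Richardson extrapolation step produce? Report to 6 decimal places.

With r = 3 the leading error scales as h^3, so the weight is 2^3 = 8.
Numerator 8×A(h/2) − A(h) = 8×3.9908633189 − 4.1154941374 = 27.8114124138
R = 27.8114124138/7 = 3.9730589163
Gap between inputs: 1.246e-01; correction applied: −0.0178044026.

3.973059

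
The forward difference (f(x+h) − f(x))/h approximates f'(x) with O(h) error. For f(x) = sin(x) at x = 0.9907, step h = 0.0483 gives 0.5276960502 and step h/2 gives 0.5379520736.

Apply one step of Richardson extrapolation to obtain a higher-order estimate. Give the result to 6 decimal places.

r = 1, so 2^r = 2.
A(h/2) − A(h) = 0.5379520736 − 0.5276960502 = 0.0102560234
Correction (A(h/2) − A(h))/(2 − 1) = 0.0102560234/1 = 0.0102560234
R = A(h/2) + (A(h/2) − A(h))/1 = 0.5379520736 + 0.0102560234 = 0.5482080970
Shift from A(h/2): +0.0102560234.

0.548208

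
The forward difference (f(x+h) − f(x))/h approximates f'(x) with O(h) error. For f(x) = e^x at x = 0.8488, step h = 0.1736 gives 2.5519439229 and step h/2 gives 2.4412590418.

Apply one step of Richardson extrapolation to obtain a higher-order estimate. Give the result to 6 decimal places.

Leading term ∝ h^1; use weight 2 = 2^1.
Top: 2(2.4412590418) − (2.5519439229) = 2.3305741607
(2×2.4412590418 − 2.5519439229)/(2 − 1) = 2.3305741607
Shift from A(h/2): −0.1106848811.

2.330574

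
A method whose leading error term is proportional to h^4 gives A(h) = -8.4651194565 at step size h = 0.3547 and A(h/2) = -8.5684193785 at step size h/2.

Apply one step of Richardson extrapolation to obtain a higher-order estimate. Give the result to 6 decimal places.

r = 4: numerator weight 16, denominator 15.
16 × (-8.5684193785) = -137.0947100560; subtract (-8.4651194565) → -128.6295905995
Divide by 2^4 − 1 = 15.
Result: -8.5753060400

-8.575306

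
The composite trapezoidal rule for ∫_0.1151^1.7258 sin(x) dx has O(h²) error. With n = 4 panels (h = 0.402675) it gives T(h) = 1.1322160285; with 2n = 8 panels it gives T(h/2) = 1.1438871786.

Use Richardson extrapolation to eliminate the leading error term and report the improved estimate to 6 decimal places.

The method has order 2: 2^2 = 4.
4 × 1.1438871786 − 1.1322160285 = 3.4433326859
(4 × 1.1438871786 − 1.1322160285)/(4 − 1) = 1.1477775620

1.147778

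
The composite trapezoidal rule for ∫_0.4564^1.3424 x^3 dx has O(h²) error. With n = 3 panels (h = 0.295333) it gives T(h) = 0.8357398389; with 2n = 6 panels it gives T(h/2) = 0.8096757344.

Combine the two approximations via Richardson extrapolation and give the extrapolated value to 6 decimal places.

0.800988

r = 2, so 2^r = 4.
Top: 4(0.8096757344) − (0.8357398389) = 2.4029630987
R = 2.4029630987/3 = 0.8009876996
Correction |R − A(h/2)| = 8.688e-03; gap |A(h/2) − A(h)| = 2.606e-02.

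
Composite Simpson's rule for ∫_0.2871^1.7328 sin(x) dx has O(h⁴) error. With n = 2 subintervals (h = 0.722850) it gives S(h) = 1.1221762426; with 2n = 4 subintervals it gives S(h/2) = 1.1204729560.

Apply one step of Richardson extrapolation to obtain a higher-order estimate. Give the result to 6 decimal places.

1.120359

Method order is 4; weight 2^4 = 16.
Weighted: 17.9275672960 − 1.1221762426 = 16.8053910534
Divide by 2^4 − 1 = 15.
16.8053910534 ÷ 15 = 1.1203594036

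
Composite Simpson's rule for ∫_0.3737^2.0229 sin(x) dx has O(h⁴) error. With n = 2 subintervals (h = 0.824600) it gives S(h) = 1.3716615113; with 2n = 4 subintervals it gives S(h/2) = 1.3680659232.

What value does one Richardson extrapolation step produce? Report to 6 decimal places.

1.367826

r = 4: numerator weight 16, denominator 15.
16*1.3680659232 − 1.3716615113 = 20.5173932599
Divide by 2^4 − 1 = 15.
So the Richardson estimate is 1.3678262173.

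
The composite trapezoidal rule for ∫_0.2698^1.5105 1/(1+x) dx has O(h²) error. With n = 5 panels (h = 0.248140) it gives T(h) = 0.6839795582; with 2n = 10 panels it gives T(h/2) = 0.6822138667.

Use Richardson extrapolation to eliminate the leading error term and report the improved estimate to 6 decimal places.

Leading term ∝ h^2; use weight 4 = 2^2.
Weighted: 2.7288554668 − 0.6839795582 = 2.0448759086
Divide by 2^2 − 1 = 3.
2.0448759086 ÷ 3 = 0.6816253029
Gap between inputs: 1.766e-03; correction applied: −0.0005885638.

0.681625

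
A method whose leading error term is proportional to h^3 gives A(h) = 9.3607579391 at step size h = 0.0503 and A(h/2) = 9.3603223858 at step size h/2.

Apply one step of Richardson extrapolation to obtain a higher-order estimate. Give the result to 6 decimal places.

Leading term ∝ h^3; use weight 8 = 2^3.
2^3*A(h/2) = 74.8825790864; minus A(h) gives 65.5218211473.
Denominator 8 − 1 = 7.
Extrapolated: 65.5218211473 / 7 = 9.3602601639

9.360260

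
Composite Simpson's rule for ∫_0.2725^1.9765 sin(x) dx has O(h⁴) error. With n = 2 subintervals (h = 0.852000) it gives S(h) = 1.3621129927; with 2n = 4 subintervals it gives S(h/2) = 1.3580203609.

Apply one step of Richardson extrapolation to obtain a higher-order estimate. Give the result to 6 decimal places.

r = 4, so 2^r = 16.
Weighted: 21.7283257744 − 1.3621129927 = 20.3662127817
Extrapolated: 20.3662127817 / 15 = 1.3577475188
Gap between inputs: 4.093e-03; correction applied: −0.0002728421.

1.357748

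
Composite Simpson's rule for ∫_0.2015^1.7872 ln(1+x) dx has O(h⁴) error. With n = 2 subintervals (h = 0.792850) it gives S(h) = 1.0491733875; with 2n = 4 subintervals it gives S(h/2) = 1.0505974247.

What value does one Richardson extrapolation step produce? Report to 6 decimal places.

1.050692

Error is O(h^4); halving h shrinks it by 2^4 = 16.
Top: 16(1.0505974247) − (1.0491733875) = 15.7603854077
R = 15.7603854077/15 = 1.0506923605
Gap between inputs: 1.424e-03; correction applied: +0.0000949358.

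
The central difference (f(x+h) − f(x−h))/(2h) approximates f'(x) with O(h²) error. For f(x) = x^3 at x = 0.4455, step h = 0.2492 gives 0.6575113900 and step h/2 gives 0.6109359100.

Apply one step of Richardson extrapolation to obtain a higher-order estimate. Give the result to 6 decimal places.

0.595411

r = 2: numerator weight 4, denominator 3.
Numerator 4·A(h/2) − A(h) = 4·0.6109359100 − 0.6575113900 = 1.7862322500
1.7862322500 ÷ 3 = 0.5954107500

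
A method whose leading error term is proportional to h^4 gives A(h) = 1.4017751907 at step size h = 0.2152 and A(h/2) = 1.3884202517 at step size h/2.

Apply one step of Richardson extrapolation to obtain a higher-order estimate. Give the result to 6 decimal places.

1.387530

Error is O(h^4); halving h shrinks it by 2^4 = 16.
2^4*A(h/2) = 22.2147240272; minus A(h) gives 20.8129488365.
20.8129488365 ÷ 15 = 1.3875299224
Gap between inputs: 1.335e-02; correction applied: −0.0008903293.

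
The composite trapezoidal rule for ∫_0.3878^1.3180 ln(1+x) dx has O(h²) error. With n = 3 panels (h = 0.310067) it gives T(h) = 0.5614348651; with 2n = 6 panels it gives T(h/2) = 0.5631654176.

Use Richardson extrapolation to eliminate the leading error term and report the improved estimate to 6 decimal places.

0.563742

Order 2 gives 2^r = 4 and 2^r − 1 = 3.
Numerator 4*A(h/2) − A(h) = 4*0.5631654176 − 0.5614348651 = 1.6912268053
Divide by 2^2 − 1 = 3.
So the Richardson estimate is 0.5637422684.
Gap between inputs: 1.731e-03; correction applied: +0.0005768508.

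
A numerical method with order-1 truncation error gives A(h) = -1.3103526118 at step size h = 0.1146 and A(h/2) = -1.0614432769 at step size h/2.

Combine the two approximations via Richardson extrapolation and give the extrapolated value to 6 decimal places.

r = 1: numerator weight 2, denominator 1.
Numerator 2×A(h/2) − A(h) = 2×(-1.0614432769) − (-1.3103526118) = -0.8125339420
(2×(-1.0614432769) − (-1.3103526118))/(2 − 1) = -0.8125339420

-0.812534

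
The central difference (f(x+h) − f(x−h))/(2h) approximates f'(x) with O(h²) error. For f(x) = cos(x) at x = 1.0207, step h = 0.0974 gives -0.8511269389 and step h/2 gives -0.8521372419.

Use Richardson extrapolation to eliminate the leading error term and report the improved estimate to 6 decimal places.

-0.852474

Order 2 gives 2^r = 4 and 2^r − 1 = 3.
Difference of the inputs: -0.8521372419 − (-0.8511269389) = -0.0010103030
Correction (A(h/2) − A(h))/(4 − 1) = (-0.0010103030)/3 = -0.0003367677
R = A(h/2) + (A(h/2) − A(h))/3 = -0.8521372419 − 0.0003367677 = -0.8524740096
Correction |R − A(h/2)| = 3.368e-04; gap |A(h/2) − A(h)| = 1.010e-03.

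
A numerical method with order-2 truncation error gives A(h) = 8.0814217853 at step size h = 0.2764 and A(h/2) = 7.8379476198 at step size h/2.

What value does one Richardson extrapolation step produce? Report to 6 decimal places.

r = 2, so 2^r = 4.
A(h/2) − A(h) = 7.8379476198 − 8.0814217853 = -0.2434741655
Correction (A(h/2) − A(h))/(4 − 1) = (-0.2434741655)/3 = -0.0811580552
R = 7.8379476198 − 0.0811580552 = 7.7567895646

7.756790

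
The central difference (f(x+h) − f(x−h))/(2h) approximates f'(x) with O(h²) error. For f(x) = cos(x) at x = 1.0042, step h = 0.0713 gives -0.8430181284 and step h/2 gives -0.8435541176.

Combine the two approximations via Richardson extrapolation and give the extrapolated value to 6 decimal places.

Order 2 gives 2^r = 4 and 2^r − 1 = 3.
Weighted: (-3.3742164704) − (-0.8430181284) = -2.5311983420
R = (-2.5311983420)/3 = -0.8437327807

-0.843733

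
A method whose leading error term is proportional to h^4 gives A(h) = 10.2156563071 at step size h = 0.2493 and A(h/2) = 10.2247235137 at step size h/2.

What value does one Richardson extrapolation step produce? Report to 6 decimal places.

10.225328

Error is O(h^4); halving h shrinks it by 2^4 = 16.
16*10.2247235137 = 163.5955762192; 163.5955762192 − 10.2156563071 = 153.3799199121
Denominator 16 − 1 = 15.
Extrapolated: 153.3799199121 / 15 = 10.2253279941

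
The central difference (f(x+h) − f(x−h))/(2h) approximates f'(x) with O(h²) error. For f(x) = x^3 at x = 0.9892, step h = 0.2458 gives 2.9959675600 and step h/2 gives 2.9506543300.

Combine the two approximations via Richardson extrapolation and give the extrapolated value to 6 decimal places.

2.935550

Error is O(h^2); halving h shrinks it by 2^2 = 4.
4·2.9506543300 = 11.8026173200; 11.8026173200 − 2.9959675600 = 8.8066497600
Divide by 2^2 − 1 = 3.
8.8066497600 ÷ 3 = 2.9355499200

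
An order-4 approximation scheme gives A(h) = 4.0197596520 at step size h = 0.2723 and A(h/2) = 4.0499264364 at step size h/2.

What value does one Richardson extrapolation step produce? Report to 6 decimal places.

Leading term ∝ h^4; use weight 16 = 2^4.
Numerator 16 × A(h/2) − A(h) = 16 × 4.0499264364 − 4.0197596520 = 60.7790633304
Denominator 16 − 1 = 15.
Extrapolated: 60.7790633304 / 15 = 4.0519375554
Gap between inputs: 3.017e-02; correction applied: +0.0020111190.

4.051938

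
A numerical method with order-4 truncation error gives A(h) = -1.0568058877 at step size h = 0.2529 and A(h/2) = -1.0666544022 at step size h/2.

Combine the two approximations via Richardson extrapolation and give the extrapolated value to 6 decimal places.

With r = 4 the leading error scales as h^4, so the weight is 2^4 = 16.
A(h/2) − A(h) = -1.0666544022 − (-1.0568058877) = -0.0098485145
Correction (A(h/2) − A(h))/(16 − 1) = (-0.0098485145)/15 = -0.0006565676
R = A(h/2) + (A(h/2) − A(h))/15 = -1.0666544022 − 0.0006565676 = -1.0673109698

-1.067311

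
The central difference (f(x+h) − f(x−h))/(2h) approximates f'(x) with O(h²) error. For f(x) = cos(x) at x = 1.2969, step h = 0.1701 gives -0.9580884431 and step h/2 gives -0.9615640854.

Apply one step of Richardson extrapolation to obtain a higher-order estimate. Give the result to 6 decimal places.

r = 2, so 2^r = 4.
Numerator 4·A(h/2) − A(h) = 4·(-0.9615640854) − (-0.9580884431) = -2.8881678985
(-2.8881678985) ÷ 3 = -0.9627226328

-0.962723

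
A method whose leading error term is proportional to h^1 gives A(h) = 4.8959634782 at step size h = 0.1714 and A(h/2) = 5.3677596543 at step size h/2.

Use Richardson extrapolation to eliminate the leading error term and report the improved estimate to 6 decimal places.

r = 1: numerator weight 2, denominator 1.
2·5.3677596543 − 4.8959634782 = 5.8395558304
Divide by 2^1 − 1 = 1.
R = 5.8395558304/1 = 5.8395558304
Shift from A(h/2): +0.4717961761.

5.839556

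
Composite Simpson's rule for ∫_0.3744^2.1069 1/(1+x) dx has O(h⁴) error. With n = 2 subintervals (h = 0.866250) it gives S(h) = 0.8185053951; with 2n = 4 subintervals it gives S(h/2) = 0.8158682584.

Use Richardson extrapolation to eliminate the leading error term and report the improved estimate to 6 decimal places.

0.815692

Method order is 4; weight 2^4 = 16.
Difference of the inputs: 0.8158682584 − 0.8185053951 = -0.0026371367
Correction (A(h/2) − A(h))/(16 − 1) = (-0.0026371367)/15 = -0.0001758091
R = A(h/2) + (A(h/2) − A(h))/15 = 0.8158682584 − 0.0001758091 = 0.8156924493
Gap between inputs: 2.637e-03; correction applied: −0.0001758091.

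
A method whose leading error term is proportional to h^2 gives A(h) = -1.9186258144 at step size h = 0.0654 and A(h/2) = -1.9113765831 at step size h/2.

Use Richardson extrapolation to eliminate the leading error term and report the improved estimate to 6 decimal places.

r = 2: numerator weight 4, denominator 3.
4*(-1.9113765831) = -7.6455063324; (-7.6455063324) − (-1.9186258144) = -5.7268805180
Divide by 2^2 − 1 = 3.
Extrapolated: (-5.7268805180) / 3 = -1.9089601727
Shift from A(h/2): +0.0024164104.

-1.908960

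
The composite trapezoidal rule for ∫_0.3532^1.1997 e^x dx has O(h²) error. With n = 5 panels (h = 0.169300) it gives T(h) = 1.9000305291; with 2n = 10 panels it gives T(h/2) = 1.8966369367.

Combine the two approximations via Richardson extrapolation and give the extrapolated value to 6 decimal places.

1.895506

With r = 2 the leading error scales as h^2, so the weight is 2^2 = 4.
4 × 1.8966369367 − 1.9000305291 = 5.6865172177
(4 × 1.8966369367 − 1.9000305291)/(4 − 1) = 1.8955057392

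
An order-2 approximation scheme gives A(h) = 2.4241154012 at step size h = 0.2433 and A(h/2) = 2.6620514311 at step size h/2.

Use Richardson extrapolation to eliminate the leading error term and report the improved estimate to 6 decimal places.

2.741363

Order 2 gives 2^r = 4 and 2^r − 1 = 3.
Weighted: 10.6482057244 − 2.4241154012 = 8.2240903232
R = 8.2240903232/3 = 2.7413634411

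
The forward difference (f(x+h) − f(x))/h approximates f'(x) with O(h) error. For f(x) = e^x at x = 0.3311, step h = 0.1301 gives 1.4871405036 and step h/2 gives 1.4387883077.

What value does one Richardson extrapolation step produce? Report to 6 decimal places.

1.390436

r = 1, so 2^r = 2.
Top: 2(1.4387883077) − (1.4871405036) = 1.3904361118
(2·1.4387883077 − 1.4871405036)/(2 − 1) = 1.3904361118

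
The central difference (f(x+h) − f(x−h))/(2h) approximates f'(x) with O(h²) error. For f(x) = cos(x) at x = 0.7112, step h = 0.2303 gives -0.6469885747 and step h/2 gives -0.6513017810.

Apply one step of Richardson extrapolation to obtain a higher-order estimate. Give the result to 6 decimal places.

-0.652740

r = 2, so 2^r = 4.
Numerator 4*A(h/2) − A(h) = 4*(-0.6513017810) − (-0.6469885747) = -1.9582185493
Denominator 4 − 1 = 3.
So the Richardson estimate is -0.6527395164.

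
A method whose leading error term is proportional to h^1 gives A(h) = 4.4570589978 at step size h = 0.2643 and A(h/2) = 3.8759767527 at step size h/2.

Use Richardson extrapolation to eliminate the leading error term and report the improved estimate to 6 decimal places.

3.294895

Leading term ∝ h^1; use weight 2 = 2^1.
A(h/2) − A(h) = 3.8759767527 − 4.4570589978 = -0.5810822451
Correction (A(h/2) − A(h))/(2 − 1) = (-0.5810822451)/1 = -0.5810822451
R = 3.8759767527 − 0.5810822451 = 3.2948945076
Correction |R − A(h/2)| = 5.811e-01; gap |A(h/2) − A(h)| = 5.811e-01.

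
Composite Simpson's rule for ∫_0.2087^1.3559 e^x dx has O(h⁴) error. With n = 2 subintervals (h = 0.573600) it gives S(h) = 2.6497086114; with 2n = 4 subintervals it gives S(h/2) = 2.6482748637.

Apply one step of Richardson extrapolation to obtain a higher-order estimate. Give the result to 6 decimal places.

Order 4 gives 2^r = 16 and 2^r − 1 = 15.
16×2.6482748637 − 2.6497086114 = 39.7226892078
Denominator 16 − 1 = 15.
Extrapolated: 39.7226892078 / 15 = 2.6481792805
Shift from A(h/2): −0.0000955832.

2.648179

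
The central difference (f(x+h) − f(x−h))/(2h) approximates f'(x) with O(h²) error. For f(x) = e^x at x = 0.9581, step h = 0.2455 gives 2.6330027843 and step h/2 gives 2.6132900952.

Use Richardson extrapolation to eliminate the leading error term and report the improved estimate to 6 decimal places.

Method order is 2; weight 2^2 = 4.
Numerator 4·A(h/2) − A(h) = 4·2.6132900952 − 2.6330027843 = 7.8201575965
R = 7.8201575965/3 = 2.6067191988

2.606719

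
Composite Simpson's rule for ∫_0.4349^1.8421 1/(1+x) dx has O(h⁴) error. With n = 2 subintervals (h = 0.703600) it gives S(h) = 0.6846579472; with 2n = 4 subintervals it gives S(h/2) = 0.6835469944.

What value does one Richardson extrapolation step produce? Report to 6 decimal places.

0.683473

With r = 4 the leading error scales as h^4, so the weight is 2^4 = 16.
2^4*A(h/2) = 10.9367519104; minus A(h) gives 10.2520939632.
Extrapolated: 10.2520939632 / 15 = 0.6834729309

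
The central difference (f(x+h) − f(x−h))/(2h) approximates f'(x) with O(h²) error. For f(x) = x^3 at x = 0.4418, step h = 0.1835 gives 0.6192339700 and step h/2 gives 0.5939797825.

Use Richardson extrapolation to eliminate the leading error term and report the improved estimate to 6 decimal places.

Method order is 2; weight 2^2 = 4.
Weighted: 2.3759191300 − 0.6192339700 = 1.7566851600
Divide by 2^2 − 1 = 3.
R = 1.7566851600/3 = 0.5855617200
Shift from A(h/2): −0.0084180625.

0.585562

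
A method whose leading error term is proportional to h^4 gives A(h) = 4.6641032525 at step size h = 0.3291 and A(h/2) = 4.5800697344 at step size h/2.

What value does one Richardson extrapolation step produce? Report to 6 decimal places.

4.574467

With r = 4 the leading error scales as h^4, so the weight is 2^4 = 16.
Top: 16(4.5800697344) − (4.6641032525) = 68.6170124979
Denominator 16 − 1 = 15.
(16·4.5800697344 − 4.6641032525)/(16 − 1) = 4.5744674999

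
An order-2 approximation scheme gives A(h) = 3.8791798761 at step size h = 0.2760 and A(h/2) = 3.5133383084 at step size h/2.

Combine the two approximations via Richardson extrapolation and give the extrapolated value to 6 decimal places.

Method order is 2; weight 2^2 = 4.
Weighted: 14.0533532336 − 3.8791798761 = 10.1741733575
(4*3.5133383084 − 3.8791798761)/(4 − 1) = 3.3913911192

3.391391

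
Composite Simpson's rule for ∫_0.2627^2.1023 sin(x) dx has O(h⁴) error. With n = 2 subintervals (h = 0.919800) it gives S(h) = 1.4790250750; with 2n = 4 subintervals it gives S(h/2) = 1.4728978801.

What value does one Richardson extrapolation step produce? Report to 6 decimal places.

1.472489

Method order is 4; weight 2^4 = 16.
2^4*A(h/2) = 23.5663660816; minus A(h) gives 22.0873410066.
Divide by 2^4 − 1 = 15.
So the Richardson estimate is 1.4724894004.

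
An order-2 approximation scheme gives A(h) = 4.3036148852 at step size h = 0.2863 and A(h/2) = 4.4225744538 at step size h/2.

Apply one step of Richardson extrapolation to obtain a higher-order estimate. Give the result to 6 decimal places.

Error is O(h^2); halving h shrinks it by 2^2 = 4.
A(h/2) − A(h) = 4.4225744538 − 4.3036148852 = 0.1189595686
Divide by 2^2 − 1 = 3: 0.1189595686/3 = 0.0396531895
R = 4.4225744538 + 0.0396531895 = 4.4622276433
Shift from A(h/2): +0.0396531895.

4.462228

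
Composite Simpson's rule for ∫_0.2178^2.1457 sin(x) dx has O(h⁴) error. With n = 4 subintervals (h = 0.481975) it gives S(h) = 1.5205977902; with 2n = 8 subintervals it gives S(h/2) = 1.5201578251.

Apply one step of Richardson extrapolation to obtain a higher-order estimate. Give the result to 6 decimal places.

1.520128

With r = 4 the leading error scales as h^4, so the weight is 2^4 = 16.
16 × 1.5201578251 = 24.3225252016; 24.3225252016 − 1.5205977902 = 22.8019274114
Denominator 16 − 1 = 15.
Extrapolated: 22.8019274114 / 15 = 1.5201284941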